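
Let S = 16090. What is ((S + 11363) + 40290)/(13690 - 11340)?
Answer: 67743/2350 ≈ 28.827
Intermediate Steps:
((S + 11363) + 40290)/(13690 - 11340) = ((16090 + 11363) + 40290)/(13690 - 11340) = (27453 + 40290)/2350 = 67743*(1/2350) = 67743/2350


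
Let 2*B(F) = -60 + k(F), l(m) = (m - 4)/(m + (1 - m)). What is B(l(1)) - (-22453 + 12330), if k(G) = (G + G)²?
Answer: 10111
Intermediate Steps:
k(G) = 4*G² (k(G) = (2*G)² = 4*G²)
l(m) = -4 + m (l(m) = (-4 + m)/1 = (-4 + m)*1 = -4 + m)
B(F) = -30 + 2*F² (B(F) = (-60 + 4*F²)/2 = -30 + 2*F²)
B(l(1)) - (-22453 + 12330) = (-30 + 2*(-4 + 1)²) - (-22453 + 12330) = (-30 + 2*(-3)²) - 1*(-10123) = (-30 + 2*9) + 10123 = (-30 + 18) + 10123 = -12 + 10123 = 10111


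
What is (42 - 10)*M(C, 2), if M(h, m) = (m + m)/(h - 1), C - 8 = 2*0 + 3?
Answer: 64/5 ≈ 12.800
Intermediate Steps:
C = 11 (C = 8 + (2*0 + 3) = 8 + (0 + 3) = 8 + 3 = 11)
M(h, m) = 2*m/(-1 + h) (M(h, m) = (2*m)/(-1 + h) = 2*m/(-1 + h))
(42 - 10)*M(C, 2) = (42 - 10)*(2*2/(-1 + 11)) = 32*(2*2/10) = 32*(2*2*(⅒)) = 32*(⅖) = 64/5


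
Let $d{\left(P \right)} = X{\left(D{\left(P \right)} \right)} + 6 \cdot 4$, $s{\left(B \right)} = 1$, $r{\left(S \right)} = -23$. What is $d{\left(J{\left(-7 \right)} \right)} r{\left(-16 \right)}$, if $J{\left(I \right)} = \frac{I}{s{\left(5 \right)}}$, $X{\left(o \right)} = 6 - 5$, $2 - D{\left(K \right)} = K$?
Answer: $-575$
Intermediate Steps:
$D{\left(K \right)} = 2 - K$
$X{\left(o \right)} = 1$ ($X{\left(o \right)} = 6 - 5 = 1$)
$J{\left(I \right)} = I$ ($J{\left(I \right)} = \frac{I}{1} = I 1 = I$)
$d{\left(P \right)} = 25$ ($d{\left(P \right)} = 1 + 6 \cdot 4 = 1 + 24 = 25$)
$d{\left(J{\left(-7 \right)} \right)} r{\left(-16 \right)} = 25 \left(-23\right) = -575$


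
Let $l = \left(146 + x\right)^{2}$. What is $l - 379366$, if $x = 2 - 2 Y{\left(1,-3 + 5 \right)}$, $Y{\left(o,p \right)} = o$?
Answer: $-358050$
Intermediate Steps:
$x = 0$ ($x = 2 - 2 = 0$)
$l = 21316$ ($l = \left(146 + 0\right)^{2} = 146^{2} = 21316$)
$l - 379366 = 21316 - 379366 = -358050$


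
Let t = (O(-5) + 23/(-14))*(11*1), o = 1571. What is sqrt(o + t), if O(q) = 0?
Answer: sqrt(304374)/14 ≈ 39.407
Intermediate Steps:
t = -253/14 (t = (0 + 23/(-14))*(11*1) = (0 + 23*(-1/14))*11 = (0 - 23/14)*11 = -23/14*11 = -253/14 ≈ -18.071)
sqrt(o + t) = sqrt(1571 - 253/14) = sqrt(21741/14) = sqrt(304374)/14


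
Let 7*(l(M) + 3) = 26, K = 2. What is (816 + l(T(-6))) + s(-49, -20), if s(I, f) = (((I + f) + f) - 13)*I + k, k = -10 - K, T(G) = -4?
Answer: 40619/7 ≈ 5802.7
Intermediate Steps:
l(M) = 5/7 (l(M) = -3 + (⅐)*26 = -3 + 26/7 = 5/7)
k = -12 (k = -10 - 1*2 = -10 - 2 = -12)
s(I, f) = -12 + I*(-13 + I + 2*f) (s(I, f) = (((I + f) + f) - 13)*I - 12 = ((I + 2*f) - 13)*I - 12 = (-13 + I + 2*f)*I - 12 = I*(-13 + I + 2*f) - 12 = -12 + I*(-13 + I + 2*f))
(816 + l(T(-6))) + s(-49, -20) = (816 + 5/7) + (-12 + (-49)² - 13*(-49) + 2*(-49)*(-20)) = 5717/7 + (-12 + 2401 + 637 + 1960) = 5717/7 + 4986 = 40619/7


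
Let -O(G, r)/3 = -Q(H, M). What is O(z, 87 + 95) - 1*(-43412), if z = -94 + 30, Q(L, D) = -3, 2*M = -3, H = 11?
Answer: 43403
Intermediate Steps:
M = -3/2 (M = (½)*(-3) = -3/2 ≈ -1.5000)
z = -64
O(G, r) = -9 (O(G, r) = -(-3)*(-3) = -3*3 = -9)
O(z, 87 + 95) - 1*(-43412) = -9 - 1*(-43412) = -9 + 43412 = 43403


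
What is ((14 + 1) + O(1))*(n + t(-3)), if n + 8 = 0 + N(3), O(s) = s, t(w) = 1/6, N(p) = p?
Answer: -232/3 ≈ -77.333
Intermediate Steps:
t(w) = 1/6
n = -5 (n = -8 + (0 + 3) = -8 + 3 = -5)
((14 + 1) + O(1))*(n + t(-3)) = ((14 + 1) + 1)*(-5 + 1/6) = (15 + 1)*(-29/6) = 16*(-29/6) = -232/3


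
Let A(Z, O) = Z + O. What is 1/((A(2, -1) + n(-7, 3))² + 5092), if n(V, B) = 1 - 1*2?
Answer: 1/5092 ≈ 0.00019639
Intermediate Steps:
n(V, B) = -1 (n(V, B) = 1 - 2 = -1)
A(Z, O) = O + Z
1/((A(2, -1) + n(-7, 3))² + 5092) = 1/(((-1 + 2) - 1)² + 5092) = 1/((1 - 1)² + 5092) = 1/(0² + 5092) = 1/(0 + 5092) = 1/5092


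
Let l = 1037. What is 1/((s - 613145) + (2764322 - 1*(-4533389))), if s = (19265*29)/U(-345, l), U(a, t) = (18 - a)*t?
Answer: 376431/2516278422631 ≈ 1.4960e-7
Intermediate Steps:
U(a, t) = t*(18 - a)
s = 558685/376431 (s = (19265*29)/((1037*(18 - 1*(-345)))) = 558685/((1037*(18 + 345))) = 558685/((1037*363)) = 558685/376431 ≈ 1.4842)
1/((s - 613145) + (2764322 - 1*(-4533389))) = 1/((558685/376431 - 613145) + (2764322 - 1*(-4533389))) = 1/(-230806226810/376431 + (2764322 + 4533389)) = 1/(-230806226810/376431 + 7297711) = 1/(2516278422631/376431) = 376431/2516278422631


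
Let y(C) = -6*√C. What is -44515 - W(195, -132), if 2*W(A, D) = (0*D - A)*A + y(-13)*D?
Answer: -51005/2 - 396*I*√13 ≈ -25503.0 - 1427.8*I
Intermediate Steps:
W(A, D) = -A²/2 - 3*I*D*√13 (W(A, D) = ((0*D - A)*A + (-6*I*√13)*D)/2 = ((0 - A)*A + (-6*I*√13)*D)/2 = ((-A)*A + (-6*I*√13)*D)/2 = (-A² - 6*I*D*√13)/2 = -A²/2 - 3*I*D*√13)
-44515 - W(195, -132) = -44515 - (-½*195² - 3*I*(-132)*√13) = -44515 - (-½*38025 + 396*I*√13) = -44515 - (-38025/2 + 396*I*√13) = -44515 + (38025/2 - 396*I*√13) = -51005/2 - 396*I*√13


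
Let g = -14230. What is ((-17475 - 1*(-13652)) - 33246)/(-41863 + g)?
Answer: 37069/56093 ≈ 0.66085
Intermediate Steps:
((-17475 - 1*(-13652)) - 33246)/(-41863 + g) = ((-17475 - 1*(-13652)) - 33246)/(-41863 - 14230) = ((-17475 + 13652) - 33246)/(-56093) = (-3823 - 33246)*(-1/56093) = -37069*(-1/56093) = 37069/56093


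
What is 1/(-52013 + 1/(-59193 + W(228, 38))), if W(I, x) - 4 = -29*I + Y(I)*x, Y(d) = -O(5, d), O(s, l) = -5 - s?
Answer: -65421/3402742474 ≈ -1.9226e-5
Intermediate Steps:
Y(d) = 10 (Y(d) = -(-5 - 1*5) = -(-5 - 5) = -1*(-10) = 10)
W(I, x) = 4 - 29*I + 10*x (W(I, x) = 4 + (-29*I + 10*x) = 4 - 29*I + 10*x)
1/(-52013 + 1/(-59193 + W(228, 38))) = 1/(-52013 + 1/(-59193 + (4 - 29*228 + 10*38))) = 1/(-52013 + 1/(-59193 + (4 - 6612 + 380))) = 1/(-52013 + 1/(-59193 - 6228)) = 1/(-52013 + 1/(-65421)) = 1/(-52013 - 1/65421) = 1/(-3402742474/65421) = -65421/3402742474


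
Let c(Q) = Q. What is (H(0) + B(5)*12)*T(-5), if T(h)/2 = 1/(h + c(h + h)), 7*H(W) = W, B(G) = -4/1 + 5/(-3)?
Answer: 136/15 ≈ 9.0667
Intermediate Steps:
B(G) = -17/3 (B(G) = -4*1 + 5*(-1/3) = -4 - 5/3 = -17/3)
H(W) = W/7
T(h) = 2/(3*h) (T(h) = 2/(h + (h + h)) = 2/(h + 2*h) = 2/((3*h)) = 2*(1/(3*h)) = 2/(3*h))
(H(0) + B(5)*12)*T(-5) = ((1/7)*0 - 17/3*12)*((2/3)/(-5)) = (0 - 68)*((2/3)*(-1/5)) = -68*(-2/15) = 136/15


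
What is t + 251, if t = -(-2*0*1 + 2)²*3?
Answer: 239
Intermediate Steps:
t = -12 (t = -(0*1 + 2)²*3 = -(0 + 2)²*3 = -1*2²*3 = -1*4*3 = -4*3 = -12)
t + 251 = -12 + 251 = 239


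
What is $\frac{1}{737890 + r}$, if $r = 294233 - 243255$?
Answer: $\frac{1}{788868} \approx 1.2676 \cdot 10^{-6}$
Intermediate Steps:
$r = 50978$
$\frac{1}{737890 + r} = \frac{1}{737890 + 50978} = \frac{1}{788868}$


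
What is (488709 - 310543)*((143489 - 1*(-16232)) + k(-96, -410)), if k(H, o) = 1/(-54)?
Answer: 768334906439/27 ≈ 2.8457e+10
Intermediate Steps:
k(H, o) = -1/54
(488709 - 310543)*((143489 - 1*(-16232)) + k(-96, -410)) = (488709 - 310543)*((143489 - 1*(-16232)) - 1/54) = 178166*((143489 + 16232) - 1/54) = 178166*(159721 - 1/54) = 178166*(8624933/54) = 768334906439/27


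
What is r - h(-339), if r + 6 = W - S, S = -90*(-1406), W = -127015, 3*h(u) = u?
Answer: -253448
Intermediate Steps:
h(u) = u/3
S = 126540
r = -253561 (r = -6 + (-127015 - 1*126540) = -6 + (-127015 - 126540) = -6 - 253555 = -253561)
r - h(-339) = -253561 - (-339)/3 = -253561 - 1*(-113) = -253561 + 113 = -253448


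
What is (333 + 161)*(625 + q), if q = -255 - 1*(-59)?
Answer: 211926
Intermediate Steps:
q = -196 (q = -255 + 59 = -196)
(333 + 161)*(625 + q) = (333 + 161)*(625 - 196) = 494*429 = 211926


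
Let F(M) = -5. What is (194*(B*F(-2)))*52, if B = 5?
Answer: -252200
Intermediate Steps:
(194*(B*F(-2)))*52 = (194*(5*(-5)))*52 = (194*(-25))*52 = -4850*52 = -252200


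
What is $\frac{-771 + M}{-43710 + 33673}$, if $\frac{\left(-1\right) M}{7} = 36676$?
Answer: $\frac{257503}{10037} \approx 25.655$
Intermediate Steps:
$M = -256732$ ($M = \left(-7\right) 36676 = -256732$)
$\frac{-771 + M}{-43710 + 33673} = \frac{-771 - 256732}{-43710 + 33673} = - \frac{257503}{-10037} = \left(-257503\right) \left(- \frac{1}{10037}\right) = \frac{257503}{10037}$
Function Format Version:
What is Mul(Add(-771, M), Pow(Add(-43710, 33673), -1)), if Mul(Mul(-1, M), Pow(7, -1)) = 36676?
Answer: Rational(257503, 10037) ≈ 25.655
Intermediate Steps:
M = -256732 (M = Mul(-7, 36676) = -256732)
Mul(Add(-771, M), Pow(Add(-43710, 33673), -1)) = Mul(Add(-771, -256732), Pow(Add(-43710, 33673), -1)) = Mul(-257503, Pow(-10037, -1)) = Mul(-257503, Rational(-1, 10037)) = Rational(257503, 10037)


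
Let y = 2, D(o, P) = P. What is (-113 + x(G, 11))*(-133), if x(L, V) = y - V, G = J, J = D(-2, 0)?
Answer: 16226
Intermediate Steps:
J = 0
G = 0
x(L, V) = 2 - V
(-113 + x(G, 11))*(-133) = (-113 + (2 - 1*11))*(-133) = (-113 + (2 - 11))*(-133) = (-113 - 9)*(-133) = -122*(-133) = 16226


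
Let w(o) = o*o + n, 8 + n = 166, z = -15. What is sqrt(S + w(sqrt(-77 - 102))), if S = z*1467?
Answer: I*sqrt(22026) ≈ 148.41*I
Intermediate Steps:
n = 158 (n = -8 + 166 = 158)
w(o) = 158 + o**2 (w(o) = o*o + 158 = o**2 + 158 = 158 + o**2)
S = -22005 (S = -15*1467 = -22005)
sqrt(S + w(sqrt(-77 - 102))) = sqrt(-22005 + (158 + (sqrt(-77 - 102))**2)) = sqrt(-22005 + (158 + (sqrt(-179))**2)) = sqrt(-22005 + (158 + (I*sqrt(179))**2)) = sqrt(-22005 + (158 - 179)) = sqrt(-22005 - 21) = sqrt(-22026) = I*sqrt(22026)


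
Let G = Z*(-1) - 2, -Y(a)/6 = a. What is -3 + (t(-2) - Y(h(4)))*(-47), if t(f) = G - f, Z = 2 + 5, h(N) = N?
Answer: -802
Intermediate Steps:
Y(a) = -6*a
Z = 7
G = -9 (G = 7*(-1) - 2 = -7 - 2 = -9)
t(f) = -9 - f
-3 + (t(-2) - Y(h(4)))*(-47) = -3 + ((-9 - 1*(-2)) - (-6)*4)*(-47) = -3 + ((-9 + 2) - 1*(-24))*(-47) = -3 + (-7 + 24)*(-47) = -3 + 17*(-47) = -3 - 799 = -802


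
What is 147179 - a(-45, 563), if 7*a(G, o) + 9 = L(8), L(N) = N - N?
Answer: 1030262/7 ≈ 1.4718e+5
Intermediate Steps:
L(N) = 0
a(G, o) = -9/7 (a(G, o) = -9/7 + (⅐)*0 = -9/7 + 0 = -9/7)
147179 - a(-45, 563) = 147179 - 1*(-9/7) = 147179 + 9/7 = 1030262/7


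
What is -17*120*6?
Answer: -12240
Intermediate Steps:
-17*120*6 = -2040*6 = -12240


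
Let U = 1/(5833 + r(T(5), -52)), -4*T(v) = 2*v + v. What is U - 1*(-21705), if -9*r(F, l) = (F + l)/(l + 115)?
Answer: 287145583503/13229467 ≈ 21705.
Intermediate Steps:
T(v) = -3*v/4 (T(v) = -(2*v + v)/4 = -3*v/4)
r(F, l) = -(F + l)/(9*(115 + l)) (r(F, l) = -(F + l)/(9*(l + 115)) = -(F + l)/(9*(115 + l)))
U = 2268/13229467 (U = 1/(5833 + (-(-3)*5/4 - 1*(-52))/(9*(115 - 52))) = 1/(5833 + (⅑)*(-1*(-15/4) + 52)/63) = 1/(5833 + (⅑)*(1/63)*(15/4 + 52)) = 1/(5833 + (⅑)*(1/63)*(223/4)) = 1/(5833 + 223/2268) = 1/(13229467/2268) = 2268/13229467 ≈ 0.00017144)
U - 1*(-21705) = 2268/13229467 - 1*(-21705) = 2268/13229467 + 21705 = 287145583503/13229467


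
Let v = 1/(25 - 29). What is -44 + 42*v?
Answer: -109/2 ≈ -54.500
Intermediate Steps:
v = -¼ (v = 1/(-4) = -¼ ≈ -0.25000)
-44 + 42*v = -44 + 42*(-¼) = -44 - 21/2 = -109/2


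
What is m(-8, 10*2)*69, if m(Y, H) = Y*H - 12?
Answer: -11868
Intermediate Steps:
m(Y, H) = -12 + H*Y (m(Y, H) = H*Y - 12 = -12 + H*Y)
m(-8, 10*2)*69 = (-12 + (10*2)*(-8))*69 = (-12 + 20*(-8))*69 = (-12 - 160)*69 = -172*69 = -11868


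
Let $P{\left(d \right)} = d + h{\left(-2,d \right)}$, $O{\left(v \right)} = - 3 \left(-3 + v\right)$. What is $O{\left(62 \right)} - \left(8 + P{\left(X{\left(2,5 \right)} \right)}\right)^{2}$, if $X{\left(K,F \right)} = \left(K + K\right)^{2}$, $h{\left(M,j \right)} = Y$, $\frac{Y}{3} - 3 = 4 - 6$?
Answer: $-906$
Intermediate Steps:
$Y = 3$ ($Y = 9 + 3 \left(4 - 6\right) = 9 + 3 \left(-2\right) = 9 - 6 = 3$)
$h{\left(M,j \right)} = 3$
$X{\left(K,F \right)} = 4 K^{2}$ ($X{\left(K,F \right)} = \left(2 K\right)^{2} = 4 K^{2}$)
$O{\left(v \right)} = 9 - 3 v$
$P{\left(d \right)} = 3 + d$ ($P{\left(d \right)} = d + 3 = 3 + d$)
$O{\left(62 \right)} - \left(8 + P{\left(X{\left(2,5 \right)} \right)}\right)^{2} = \left(9 - 186\right) - \left(8 + \left(3 + 4 \cdot 2^{2}\right)\right)^{2} = \left(9 - 186\right) - \left(8 + \left(3 + 4 \cdot 4\right)\right)^{2} = -177 - \left(8 + \left(3 + 16\right)\right)^{2} = -177 - \left(8 + 19\right)^{2} = -177 - 27^{2} = -177 - 729 = -906$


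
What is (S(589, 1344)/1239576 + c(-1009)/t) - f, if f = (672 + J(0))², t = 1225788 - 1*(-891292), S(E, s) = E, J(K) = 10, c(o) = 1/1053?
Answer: -2059790063917681051/4428475129260 ≈ -4.6512e+5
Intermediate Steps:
c(o) = 1/1053
t = 2117080 (t = 1225788 + 891292 = 2117080)
f = 465124 (f = (672 + 10)² = 682² = 465124)
(S(589, 1344)/1239576 + c(-1009)/t) - f = (589/1239576 + (1/1053)/2117080) - 1*465124 = (589*(1/1239576) + (1/1053)*(1/2117080)) - 465124 = (589/1239576 + 1/2229285240) - 465124 = 2104247189/4428475129260 - 465124 = -2059790063917681051/4428475129260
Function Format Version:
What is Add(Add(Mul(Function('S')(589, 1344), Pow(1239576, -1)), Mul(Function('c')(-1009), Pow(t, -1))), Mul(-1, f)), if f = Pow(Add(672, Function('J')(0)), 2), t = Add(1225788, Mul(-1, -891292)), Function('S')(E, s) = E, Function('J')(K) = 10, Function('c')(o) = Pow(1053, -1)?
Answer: Rational(-2059790063917681051, 4428475129260) ≈ -4.6512e+5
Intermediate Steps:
Function('c')(o) = Rational(1, 1053)
t = 2117080 (t = Add(1225788, 891292) = 2117080)
f = 465124 (f = Pow(Add(672, 10), 2) = Pow(682, 2) = 465124)
Add(Add(Mul(Function('S')(589, 1344), Pow(1239576, -1)), Mul(Function('c')(-1009), Pow(t, -1))), Mul(-1, f)) = Add(Add(Mul(589, Pow(1239576, -1)), Mul(Rational(1, 1053), Pow(2117080, -1))), Mul(-1, 465124)) = Add(Add(Mul(589, Rational(1, 1239576)), Mul(Rational(1, 1053), Rational(1, 2117080))), -465124) = Add(Add(Rational(589, 1239576), Rational(1, 2229285240)), -465124) = Add(Rational(2104247189, 4428475129260), -465124) = Rational(-2059790063917681051, 4428475129260)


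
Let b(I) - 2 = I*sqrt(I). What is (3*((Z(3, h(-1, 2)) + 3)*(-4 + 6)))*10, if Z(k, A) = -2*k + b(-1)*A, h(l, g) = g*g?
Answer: 300 - 240*I ≈ 300.0 - 240.0*I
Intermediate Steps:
h(l, g) = g**2
b(I) = 2 + I**(3/2) (b(I) = 2 + I*sqrt(I) = 2 + I**(3/2))
Z(k, A) = -2*k + A*(2 - I) (Z(k, A) = -2*k + (2 + (-1)**(3/2))*A = -2*k + (2 - I)*A = -2*k + A*(2 - I))
(3*((Z(3, h(-1, 2)) + 3)*(-4 + 6)))*10 = (3*(((-2*3 + 2**2*(2 - I)) + 3)*(-4 + 6)))*10 = (3*(((-6 + 4*(2 - I)) + 3)*2))*10 = (3*(((-6 + (8 - 4*I)) + 3)*2))*10 = (3*(((2 - 4*I) + 3)*2))*10 = (3*((5 - 4*I)*2))*10 = (3*(10 - 8*I))*10 = (30 - 24*I)*10 = 300 - 240*I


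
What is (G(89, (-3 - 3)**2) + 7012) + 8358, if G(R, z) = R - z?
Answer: 15423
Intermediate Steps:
(G(89, (-3 - 3)**2) + 7012) + 8358 = ((89 - (-3 - 3)**2) + 7012) + 8358 = ((89 - 1*(-6)**2) + 7012) + 8358 = ((89 - 1*36) + 7012) + 8358 = ((89 - 36) + 7012) + 8358 = (53 + 7012) + 8358 = 7065 + 8358 = 15423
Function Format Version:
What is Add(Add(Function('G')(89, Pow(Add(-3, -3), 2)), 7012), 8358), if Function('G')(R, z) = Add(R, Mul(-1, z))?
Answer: 15423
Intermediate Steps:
Add(Add(Function('G')(89, Pow(Add(-3, -3), 2)), 7012), 8358) = Add(Add(Add(89, Mul(-1, Pow(Add(-3, -3), 2))), 7012), 8358) = Add(Add(Add(89, Mul(-1, Pow(-6, 2))), 7012), 8358) = Add(Add(Add(89, Mul(-1, 36)), 7012), 8358) = Add(Add(Add(89, -36), 7012), 8358) = Add(Add(53, 7012), 8358) = Add(7065, 8358) = 15423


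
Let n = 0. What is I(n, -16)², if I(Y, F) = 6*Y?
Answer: 0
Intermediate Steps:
I(n, -16)² = (6*0)² = 0² = 0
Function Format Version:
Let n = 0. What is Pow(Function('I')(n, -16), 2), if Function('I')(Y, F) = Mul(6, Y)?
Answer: 0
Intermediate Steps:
Pow(Function('I')(n, -16), 2) = Pow(Mul(6, 0), 2) = Pow(0, 2) = 0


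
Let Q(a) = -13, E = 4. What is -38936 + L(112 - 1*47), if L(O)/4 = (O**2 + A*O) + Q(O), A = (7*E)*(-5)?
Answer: -58488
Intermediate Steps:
A = -140 (A = (7*4)*(-5) = 28*(-5) = -140)
L(O) = -52 - 560*O + 4*O**2 (L(O) = 4*((O**2 - 140*O) - 13) = 4*(-13 + O**2 - 140*O) = -52 - 560*O + 4*O**2)
-38936 + L(112 - 1*47) = -38936 + (-52 - 560*(112 - 1*47) + 4*(112 - 1*47)**2) = -38936 + (-52 - 560*(112 - 47) + 4*(112 - 47)**2) = -38936 + (-52 - 560*65 + 4*65**2) = -38936 + (-52 - 36400 + 4*4225) = -38936 + (-52 - 36400 + 16900) = -38936 - 19552 = -58488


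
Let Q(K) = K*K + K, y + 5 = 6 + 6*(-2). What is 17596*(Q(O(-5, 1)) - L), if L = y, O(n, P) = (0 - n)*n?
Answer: 10751156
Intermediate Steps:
O(n, P) = -n² (O(n, P) = (-n)*n = -n²)
y = -11 (y = -5 + (6 + 6*(-2)) = -5 + (6 - 12) = -5 - 6 = -11)
Q(K) = K + K² (Q(K) = K² + K = K + K²)
L = -11
17596*(Q(O(-5, 1)) - L) = 17596*((-1*(-5)²)*(1 - 1*(-5)²) - 1*(-11)) = 17596*((-1*25)*(1 - 1*25) + 11) = 17596*(-25*(1 - 25) + 11) = 17596*(-25*(-24) + 11) = 17596*(600 + 11) = 17596*611 = 10751156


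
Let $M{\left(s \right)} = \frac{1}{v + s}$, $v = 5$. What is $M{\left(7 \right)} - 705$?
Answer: $- \frac{8459}{12} \approx -704.92$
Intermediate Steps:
$M{\left(s \right)} = \frac{1}{5 + s}$
$M{\left(7 \right)} - 705 = \frac{1}{5 + 7} - 705 = \frac{1}{12} - 705 = - \frac{8459}{12}$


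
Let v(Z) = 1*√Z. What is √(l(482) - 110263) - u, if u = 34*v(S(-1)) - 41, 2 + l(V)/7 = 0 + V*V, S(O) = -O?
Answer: 7 + √1515991 ≈ 1238.3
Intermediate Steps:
l(V) = -14 + 7*V² (l(V) = -14 + 7*(0 + V*V) = -14 + 7*(0 + V²) = -14 + 7*V²)
v(Z) = √Z
u = -7 (u = 34*√(-1*(-1)) - 41 = 34*√1 - 41 = 34*1 - 41 = 34 - 41 = -7)
√(l(482) - 110263) - u = √((-14 + 7*482²) - 110263) - 1*(-7) = √((-14 + 7*232324) - 110263) + 7 = √((-14 + 1626268) - 110263) + 7 = √(1626254 - 110263) + 7 = √1515991 + 7 = 7 + √1515991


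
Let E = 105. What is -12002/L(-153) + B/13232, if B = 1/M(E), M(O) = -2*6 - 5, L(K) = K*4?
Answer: 39702607/2024496 ≈ 19.611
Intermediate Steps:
L(K) = 4*K
M(O) = -17 (M(O) = -12 - 5 = -17)
B = -1/17 (B = 1/(-17) = -1/17 ≈ -0.058824)
-12002/L(-153) + B/13232 = -12002/(4*(-153)) - 1/17/13232 = -12002/(-612) - 1/17*1/13232 = -12002*(-1/612) - 1/224944 = 353/18 - 1/224944 = 39702607/2024496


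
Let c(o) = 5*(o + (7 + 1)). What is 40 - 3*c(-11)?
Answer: 85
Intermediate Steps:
c(o) = 40 + 5*o (c(o) = 5*(o + 8) = 5*(8 + o) = 40 + 5*o)
40 - 3*c(-11) = 40 - 3*(40 + 5*(-11)) = 40 - 3*(40 - 55) = 40 - 3*(-15) = 40 + 45 = 85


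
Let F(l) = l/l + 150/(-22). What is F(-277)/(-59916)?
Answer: 16/164769 ≈ 9.7106e-5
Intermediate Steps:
F(l) = -64/11 (F(l) = 1 + 150*(-1/22) = 1 - 75/11 = -64/11)
F(-277)/(-59916) = -64/11/(-59916) = -64/11*(-1/59916) = 16/164769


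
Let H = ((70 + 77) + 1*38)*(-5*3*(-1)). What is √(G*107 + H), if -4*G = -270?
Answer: √39990/2 ≈ 99.988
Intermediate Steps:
G = 135/2 (G = -¼*(-270) = 135/2 ≈ 67.500)
H = 2775 (H = (147 + 38)*(-15*(-1)) = 185*15 = 2775)
√(G*107 + H) = √((135/2)*107 + 2775) = √(14445/2 + 2775) = √(19995/2) = √39990/2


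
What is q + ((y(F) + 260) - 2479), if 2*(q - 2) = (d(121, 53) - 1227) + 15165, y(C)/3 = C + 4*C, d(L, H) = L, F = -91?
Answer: 6895/2 ≈ 3447.5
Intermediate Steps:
y(C) = 15*C (y(C) = 3*(C + 4*C) = 3*(5*C) = 15*C)
q = 14063/2 (q = 2 + ((121 - 1227) + 15165)/2 = 2 + (-1106 + 15165)/2 = 2 + (1/2)*14059 = 2 + 14059/2 = 14063/2 ≈ 7031.5)
q + ((y(F) + 260) - 2479) = 14063/2 + ((15*(-91) + 260) - 2479) = 14063/2 + ((-1365 + 260) - 2479) = 14063/2 + (-1105 - 2479) = 14063/2 - 3584 = 6895/2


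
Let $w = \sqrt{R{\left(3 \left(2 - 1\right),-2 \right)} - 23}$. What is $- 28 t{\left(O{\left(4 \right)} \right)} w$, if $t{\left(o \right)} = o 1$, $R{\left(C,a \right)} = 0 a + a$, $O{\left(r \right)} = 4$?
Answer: $- 560 i \approx - 560.0 i$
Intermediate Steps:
$R{\left(C,a \right)} = a$ ($R{\left(C,a \right)} = 0 + a = a$)
$w = 5 i$ ($w = \sqrt{-2 - 23} = \sqrt{-25} = 5 i \approx 5.0 i$)
$t{\left(o \right)} = o$
$- 28 t{\left(O{\left(4 \right)} \right)} w = \left(-28\right) 4 \cdot 5 i = - 112 \cdot 5 i = - 560 i$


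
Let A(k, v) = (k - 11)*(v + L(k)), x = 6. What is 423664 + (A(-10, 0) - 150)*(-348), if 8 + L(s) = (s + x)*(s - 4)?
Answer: 826648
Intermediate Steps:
L(s) = -8 + (-4 + s)*(6 + s) (L(s) = -8 + (s + 6)*(s - 4) = -8 + (6 + s)*(-4 + s) = -8 + (-4 + s)*(6 + s))
A(k, v) = (-11 + k)*(-32 + v + k² + 2*k) (A(k, v) = (k - 11)*(v + (-32 + k² + 2*k)) = (-11 + k)*(-32 + v + k² + 2*k))
423664 + (A(-10, 0) - 150)*(-348) = 423664 + ((352 + (-10)³ - 54*(-10) - 11*0 - 9*(-10)² - 10*0) - 150)*(-348) = 423664 + ((352 - 1000 + 540 + 0 - 9*100 + 0) - 150)*(-348) = 423664 + ((352 - 1000 + 540 + 0 - 900 + 0) - 150)*(-348) = 423664 + (-1008 - 150)*(-348) = 423664 - 1158*(-348) = 423664 + 402984 = 826648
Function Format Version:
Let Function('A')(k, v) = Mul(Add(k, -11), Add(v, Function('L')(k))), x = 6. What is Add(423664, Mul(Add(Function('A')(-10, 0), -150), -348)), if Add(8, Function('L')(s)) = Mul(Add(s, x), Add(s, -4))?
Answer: 826648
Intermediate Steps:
Function('L')(s) = Add(-8, Mul(Add(-4, s), Add(6, s))) (Function('L')(s) = Add(-8, Mul(Add(s, 6), Add(s, -4))) = Add(-8, Mul(Add(6, s), Add(-4, s))) = Add(-8, Mul(Add(-4, s), Add(6, s))))
Function('A')(k, v) = Mul(Add(-11, k), Add(-32, v, Pow(k, 2), Mul(2, k))) (Function('A')(k, v) = Mul(Add(k, -11), Add(v, Add(-32, Pow(k, 2), Mul(2, k)))) = Mul(Add(-11, k), Add(-32, v, Pow(k, 2), Mul(2, k))))
Add(423664, Mul(Add(Function('A')(-10, 0), -150), -348)) = Add(423664, Mul(Add(Add(352, Pow(-10, 3), Mul(-54, -10), Mul(-11, 0), Mul(-9, Pow(-10, 2)), Mul(-10, 0)), -150), -348)) = Add(423664, Mul(Add(Add(352, -1000, 540, 0, Mul(-9, 100), 0), -150), -348)) = Add(423664, Mul(Add(Add(352, -1000, 540, 0, -900, 0), -150), -348)) = Add(423664, Mul(Add(-1008, -150), -348)) = Add(423664, Mul(-1158, -348)) = Add(423664, 402984) = 826648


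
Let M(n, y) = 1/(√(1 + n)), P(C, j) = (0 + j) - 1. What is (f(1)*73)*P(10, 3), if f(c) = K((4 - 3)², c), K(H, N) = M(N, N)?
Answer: 73*√2 ≈ 103.24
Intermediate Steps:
P(C, j) = -1 + j (P(C, j) = j - 1 = -1 + j)
M(n, y) = (1 + n)^(-½)
K(H, N) = (1 + N)^(-½)
f(c) = (1 + c)^(-½)
(f(1)*73)*P(10, 3) = (73/√(1 + 1))*(-1 + 3) = (73/√2)*2 = ((√2/2)*73)*2 = (73*√2/2)*2 = 73*√2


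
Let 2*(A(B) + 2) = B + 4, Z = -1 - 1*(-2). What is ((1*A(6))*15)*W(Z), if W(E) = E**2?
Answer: 45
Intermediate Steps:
Z = 1 (Z = -1 + 2 = 1)
A(B) = B/2 (A(B) = -2 + (B + 4)/2 = -2 + (4 + B)/2 = -2 + (2 + B/2) = B/2)
((1*A(6))*15)*W(Z) = ((1*((1/2)*6))*15)*1**2 = ((1*3)*15)*1 = (3*15)*1 = 45*1 = 45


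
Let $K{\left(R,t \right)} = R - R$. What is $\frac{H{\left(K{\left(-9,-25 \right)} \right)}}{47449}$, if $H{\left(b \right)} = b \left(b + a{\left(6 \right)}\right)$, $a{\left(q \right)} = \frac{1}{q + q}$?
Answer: $0$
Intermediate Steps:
$a{\left(q \right)} = \frac{1}{2 q}$
$K{\left(R,t \right)} = 0$
$H{\left(b \right)} = b \left(\frac{1}{12} + b\right)$ ($H{\left(b \right)} = b \left(b + \frac{1}{2 \cdot 6}\right) = b \left(b + \frac{1}{2} \cdot \frac{1}{6}\right) = b \left(b + \frac{1}{12}\right) = b \left(\frac{1}{12} + b\right)$)
$\frac{H{\left(K{\left(-9,-25 \right)} \right)}}{47449} = \frac{0 \left(\frac{1}{12} + 0\right)}{47449} = 0 \cdot \frac{1}{12} \cdot \frac{1}{47449} = 0 \cdot \frac{1}{47449} = 0$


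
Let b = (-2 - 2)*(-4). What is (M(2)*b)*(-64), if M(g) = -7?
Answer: 7168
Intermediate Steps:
b = 16 (b = -4*(-4) = 16)
(M(2)*b)*(-64) = -7*16*(-64) = -112*(-64) = 7168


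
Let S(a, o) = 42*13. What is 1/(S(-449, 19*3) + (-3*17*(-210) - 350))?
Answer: 1/10906 ≈ 9.1693e-5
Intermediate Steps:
S(a, o) = 546
1/(S(-449, 19*3) + (-3*17*(-210) - 350)) = 1/(546 + (-3*17*(-210) - 350)) = 1/(546 + (-51*(-210) - 350)) = 1/(546 + (10710 - 350)) = 1/(546 + 10360) = 1/10906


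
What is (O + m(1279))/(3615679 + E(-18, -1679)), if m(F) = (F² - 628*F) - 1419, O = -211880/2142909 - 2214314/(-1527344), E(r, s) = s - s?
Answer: 1360260420581952433/5916984930330174792 ≈ 0.22989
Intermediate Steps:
E(r, s) = 0
O = 2210729876353/1636479601848 (O = -211880*1/2142909 - 2214314*(-1/1527344) = -211880/2142909 + 1107157/763672 = 2210729876353/1636479601848 ≈ 1.3509)
m(F) = -1419 + F² - 628*F
(O + m(1279))/(3615679 + E(-18, -1679)) = (2210729876353/1636479601848 + (-1419 + 1279² - 628*1279))/(3615679 + 0) = (2210729876353/1636479601848 + (-1419 + 1635841 - 803212))/3615679 = (2210729876353/1636479601848 + 831210)*(1/3615679) = (1360260420581952433/1636479601848)*(1/3615679) = 1360260420581952433/5916984930330174792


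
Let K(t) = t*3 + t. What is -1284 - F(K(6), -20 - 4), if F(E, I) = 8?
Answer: -1292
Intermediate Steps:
K(t) = 4*t (K(t) = 3*t + t = 4*t)
-1284 - F(K(6), -20 - 4) = -1284 - 1*8 = -1284 - 8 = -1292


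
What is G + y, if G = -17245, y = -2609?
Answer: -19854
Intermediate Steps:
G + y = -17245 - 2609 = -19854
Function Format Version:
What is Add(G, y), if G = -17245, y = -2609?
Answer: -19854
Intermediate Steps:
Add(G, y) = Add(-17245, -2609) = -19854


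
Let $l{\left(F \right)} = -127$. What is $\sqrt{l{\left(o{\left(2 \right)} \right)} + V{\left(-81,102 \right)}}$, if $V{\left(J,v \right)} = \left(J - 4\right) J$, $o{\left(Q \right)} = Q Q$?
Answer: $\sqrt{6758} \approx 82.207$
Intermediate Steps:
$o{\left(Q \right)} = Q^{2}$
$V{\left(J,v \right)} = J \left(-4 + J\right)$ ($V{\left(J,v \right)} = \left(-4 + J\right) J = J \left(-4 + J\right)$)
$\sqrt{l{\left(o{\left(2 \right)} \right)} + V{\left(-81,102 \right)}} = \sqrt{-127 - 81 \left(-4 - 81\right)} = \sqrt{-127 - -6885} = \sqrt{-127 + 6885} = \sqrt{6758}$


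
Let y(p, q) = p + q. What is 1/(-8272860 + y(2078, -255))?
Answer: -1/8271037 ≈ -1.2090e-7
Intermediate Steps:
1/(-8272860 + y(2078, -255)) = 1/(-8272860 + (2078 - 255)) = 1/(-8272860 + 1823) = 1/(-8271037) = -1/8271037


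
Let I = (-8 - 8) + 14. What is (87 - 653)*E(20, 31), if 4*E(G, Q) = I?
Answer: 283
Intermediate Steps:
I = -2 (I = -16 + 14 = -2)
E(G, Q) = -½ (E(G, Q) = (¼)*(-2) = -½)
(87 - 653)*E(20, 31) = (87 - 653)*(-½) = -566*(-½) = 283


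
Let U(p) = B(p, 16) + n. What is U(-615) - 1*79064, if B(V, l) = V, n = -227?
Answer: -79906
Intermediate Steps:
U(p) = -227 + p (U(p) = p - 227 = -227 + p)
U(-615) - 1*79064 = (-227 - 615) - 1*79064 = -842 - 79064 = -79906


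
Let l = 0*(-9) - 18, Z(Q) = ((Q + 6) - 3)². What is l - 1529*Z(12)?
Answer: -344043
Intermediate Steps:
Z(Q) = (3 + Q)² (Z(Q) = ((6 + Q) - 3)² = (3 + Q)²)
l = -18 (l = 0 - 18 = -18)
l - 1529*Z(12) = -18 - 1529*(3 + 12)² = -18 - 1529*15² = -18 - 1529*225 = -18 - 344025 = -344043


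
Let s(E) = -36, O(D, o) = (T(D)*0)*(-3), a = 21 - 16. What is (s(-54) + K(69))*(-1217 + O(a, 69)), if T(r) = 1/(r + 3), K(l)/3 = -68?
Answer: 292080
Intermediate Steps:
K(l) = -204 (K(l) = 3*(-68) = -204)
a = 5
T(r) = 1/(3 + r)
O(D, o) = 0 (O(D, o) = (0/(3 + D))*(-3) = 0*(-3) = 0)
(s(-54) + K(69))*(-1217 + O(a, 69)) = (-36 - 204)*(-1217 + 0) = -240*(-1217) = 292080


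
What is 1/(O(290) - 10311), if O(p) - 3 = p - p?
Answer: -1/10308 ≈ -9.7012e-5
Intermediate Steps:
O(p) = 3 (O(p) = 3 + (p - p) = 3 + 0 = 3)
1/(O(290) - 10311) = 1/(3 - 10311) = 1/(-10308) = -1/10308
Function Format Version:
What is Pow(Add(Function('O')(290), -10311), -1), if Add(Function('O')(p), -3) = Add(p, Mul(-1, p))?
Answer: Rational(-1, 10308) ≈ -9.7012e-5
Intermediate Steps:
Function('O')(p) = 3 (Function('O')(p) = Add(3, Add(p, Mul(-1, p))) = Add(3, 0) = 3)
Pow(Add(Function('O')(290), -10311), -1) = Pow(Add(3, -10311), -1) = Pow(-10308, -1) = Rational(-1, 10308)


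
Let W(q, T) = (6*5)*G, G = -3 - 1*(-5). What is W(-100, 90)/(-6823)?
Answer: -60/6823 ≈ -0.0087938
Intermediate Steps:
G = 2 (G = -3 + 5 = 2)
W(q, T) = 60 (W(q, T) = (6*5)*2 = 30*2 = 60)
W(-100, 90)/(-6823) = 60/(-6823) = 60*(-1/6823) = -60/6823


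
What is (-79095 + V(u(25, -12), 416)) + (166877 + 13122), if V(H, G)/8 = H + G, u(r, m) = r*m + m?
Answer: 101736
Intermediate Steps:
u(r, m) = m + m*r (u(r, m) = m*r + m = m + m*r)
V(H, G) = 8*G + 8*H (V(H, G) = 8*(H + G) = 8*(G + H) = 8*G + 8*H)
(-79095 + V(u(25, -12), 416)) + (166877 + 13122) = (-79095 + (8*416 + 8*(-12*(1 + 25)))) + (166877 + 13122) = (-79095 + (3328 + 8*(-12*26))) + 179999 = (-79095 + (3328 + 8*(-312))) + 179999 = (-79095 + (3328 - 2496)) + 179999 = (-79095 + 832) + 179999 = -78263 + 179999 = 101736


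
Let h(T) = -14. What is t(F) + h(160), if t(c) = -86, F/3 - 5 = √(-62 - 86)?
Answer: -100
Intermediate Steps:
F = 15 + 6*I*√37 (F = 15 + 3*√(-62 - 86) = 15 + 3*√(-148) = 15 + 3*(2*I*√37) = 15 + 6*I*√37 ≈ 15.0 + 36.497*I)
t(F) + h(160) = -86 - 14 = -100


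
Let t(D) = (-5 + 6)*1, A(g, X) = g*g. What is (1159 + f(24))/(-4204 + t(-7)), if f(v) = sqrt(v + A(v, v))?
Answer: -1159/4203 - 10*sqrt(6)/4203 ≈ -0.28158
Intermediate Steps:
A(g, X) = g**2
f(v) = sqrt(v + v**2)
t(D) = 1 (t(D) = 1*1 = 1)
(1159 + f(24))/(-4204 + t(-7)) = (1159 + sqrt(24*(1 + 24)))/(-4204 + 1) = (1159 + sqrt(24*25))/(-4203) = (1159 + sqrt(600))*(-1/4203) = (1159 + 10*sqrt(6))*(-1/4203) = -1159/4203 - 10*sqrt(6)/4203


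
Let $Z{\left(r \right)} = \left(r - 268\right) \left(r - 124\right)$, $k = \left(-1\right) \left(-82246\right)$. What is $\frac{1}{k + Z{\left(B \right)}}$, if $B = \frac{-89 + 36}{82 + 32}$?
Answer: $\frac{12996}{1503123361} \approx 8.646 \cdot 10^{-6}$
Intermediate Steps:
$B = - \frac{53}{114} \approx -0.46491$
$k = 82246$
$Z{\left(r \right)} = \left(-268 + r\right) \left(-124 + r\right)$
$\frac{1}{k + Z{\left(B \right)}} = \frac{1}{82246 + \left(33232 + \left(- \frac{53}{114}\right)^{2} - - \frac{10388}{57}\right)} = \frac{1}{82246 + \left(33232 + \frac{2809}{12996} + \frac{10388}{57}\right)} = \frac{1}{82246 + \frac{434254345}{12996}} = \frac{1}{\frac{1503123361}{12996}} = \frac{12996}{1503123361}$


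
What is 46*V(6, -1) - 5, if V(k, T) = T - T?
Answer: -5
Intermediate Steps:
V(k, T) = 0
46*V(6, -1) - 5 = 46*0 - 5 = 0 - 5 = -5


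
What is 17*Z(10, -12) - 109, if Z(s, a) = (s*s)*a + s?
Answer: -20339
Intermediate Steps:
Z(s, a) = s + a*s² (Z(s, a) = s²*a + s = a*s² + s = s + a*s²)
17*Z(10, -12) - 109 = 17*(10*(1 - 12*10)) - 109 = 17*(10*(1 - 120)) - 109 = 17*(10*(-119)) - 109 = 17*(-1190) - 109 = -20230 - 109 = -20339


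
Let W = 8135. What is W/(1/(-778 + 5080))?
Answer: 34996770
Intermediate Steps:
W/(1/(-778 + 5080)) = 8135/(1/(-778 + 5080)) = 8135/(1/4302) = 8135*4302 = 34996770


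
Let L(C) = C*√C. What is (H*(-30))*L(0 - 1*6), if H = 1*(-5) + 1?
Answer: -720*I*√6 ≈ -1763.6*I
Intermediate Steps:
L(C) = C^(3/2)
H = -4 (H = -5 + 1 = -4)
(H*(-30))*L(0 - 1*6) = (-4*(-30))*(0 - 1*6)^(3/2) = 120*(0 - 6)^(3/2) = 120*(-6)^(3/2) = 120*(-6*I*√6) = -720*I*√6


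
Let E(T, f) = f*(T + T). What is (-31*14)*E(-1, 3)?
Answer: 2604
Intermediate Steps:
E(T, f) = 2*T*f (E(T, f) = f*(2*T) = 2*T*f)
(-31*14)*E(-1, 3) = (-31*14)*(2*(-1)*3) = -434*(-6) = 2604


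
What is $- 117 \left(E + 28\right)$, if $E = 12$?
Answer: $-4680$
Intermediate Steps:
$- 117 \left(E + 28\right) = - 117 \left(12 + 28\right) = \left(-117\right) 40 = -4680$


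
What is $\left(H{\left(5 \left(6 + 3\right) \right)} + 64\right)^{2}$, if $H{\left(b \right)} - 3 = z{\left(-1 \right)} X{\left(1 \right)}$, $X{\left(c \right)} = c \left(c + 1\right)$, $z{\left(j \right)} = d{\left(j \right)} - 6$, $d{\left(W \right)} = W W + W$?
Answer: $3025$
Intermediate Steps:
$d{\left(W \right)} = W + W^{2}$ ($d{\left(W \right)} = W^{2} + W = W + W^{2}$)
$z{\left(j \right)} = -6 + j \left(1 + j\right)$ ($z{\left(j \right)} = j \left(1 + j\right) - 6 = -6 + j \left(1 + j\right)$)
$X{\left(c \right)} = c \left(1 + c\right)$
$H{\left(b \right)} = -9$ ($H{\left(b \right)} = 3 + \left(-6 - \left(1 - 1\right)\right) 1 \left(1 + 1\right) = 3 + \left(-6 - 0\right) 1 \cdot 2 = 3 + \left(-6 + 0\right) 2 = 3 - 12 = -9$)
$\left(H{\left(5 \left(6 + 3\right) \right)} + 64\right)^{2} = \left(-9 + 64\right)^{2} = 55^{2} = 3025$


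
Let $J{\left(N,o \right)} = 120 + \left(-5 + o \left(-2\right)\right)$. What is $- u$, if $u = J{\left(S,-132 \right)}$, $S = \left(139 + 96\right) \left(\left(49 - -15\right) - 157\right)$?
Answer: $-379$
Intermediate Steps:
$S = -21855$ ($S = 235 \left(\left(49 + 15\right) - 157\right) = 235 \left(64 - 157\right) = 235 \left(-93\right) = -21855$)
$J{\left(N,o \right)} = 115 - 2 o$ ($J{\left(N,o \right)} = 120 - \left(5 + 2 o\right) = 115 - 2 o$)
$u = 379$ ($u = 115 - -264 = 115 + 264 = 379$)
$- u = \left(-1\right) 379 = -379$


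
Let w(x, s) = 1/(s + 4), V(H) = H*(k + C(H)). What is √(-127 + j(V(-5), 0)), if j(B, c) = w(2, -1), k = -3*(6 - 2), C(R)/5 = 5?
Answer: 2*I*√285/3 ≈ 11.255*I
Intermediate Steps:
C(R) = 25 (C(R) = 5*5 = 25)
k = -12 (k = -3*4 = -12)
V(H) = 13*H (V(H) = H*(-12 + 25) = H*13 = 13*H)
w(x, s) = 1/(4 + s)
j(B, c) = ⅓ (j(B, c) = 1/(4 - 1) = 1/3 = ⅓)
√(-127 + j(V(-5), 0)) = √(-127 + ⅓) = √(-380/3) = 2*I*√285/3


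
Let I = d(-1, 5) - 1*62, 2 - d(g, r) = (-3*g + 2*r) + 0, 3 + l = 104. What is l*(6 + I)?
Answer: -6767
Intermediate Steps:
l = 101 (l = -3 + 104 = 101)
d(g, r) = 2 - 2*r + 3*g (d(g, r) = 2 - ((-3*g + 2*r) + 0) = 2 - (-3*g + 2*r) = 2 + (-2*r + 3*g) = 2 - 2*r + 3*g)
I = -73 (I = (2 - 2*5 + 3*(-1)) - 1*62 = (2 - 10 - 3) - 62 = -11 - 62 = -73)
l*(6 + I) = 101*(6 - 73) = 101*(-67) = -6767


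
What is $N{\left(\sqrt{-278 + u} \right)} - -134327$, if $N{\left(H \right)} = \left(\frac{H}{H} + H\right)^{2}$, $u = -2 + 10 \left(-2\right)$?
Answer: $134028 + 20 i \sqrt{3} \approx 1.3403 \cdot 10^{5} + 34.641 i$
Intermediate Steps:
$u = -22$ ($u = -2 - 20 = -22$)
$N{\left(H \right)} = \left(1 + H\right)^{2}$
$N{\left(\sqrt{-278 + u} \right)} - -134327 = \left(1 + \sqrt{-278 - 22}\right)^{2} - -134327 = \left(1 + \sqrt{-300}\right)^{2} + 134327 = \left(1 + 10 i \sqrt{3}\right)^{2} + 134327 = 134327 + \left(1 + 10 i \sqrt{3}\right)^{2}$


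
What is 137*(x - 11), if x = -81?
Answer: -12604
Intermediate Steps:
137*(x - 11) = 137*(-81 - 11) = 137*(-92) = -12604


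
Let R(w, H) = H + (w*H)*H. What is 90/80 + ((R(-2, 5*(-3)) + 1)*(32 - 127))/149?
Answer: 353981/1192 ≈ 296.96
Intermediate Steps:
R(w, H) = H + w*H² (R(w, H) = H + (H*w)*H = H + w*H²)
90/80 + ((R(-2, 5*(-3)) + 1)*(32 - 127))/149 = 90/80 + (((5*(-3))*(1 + (5*(-3))*(-2)) + 1)*(32 - 127))/149 = 90*(1/80) + ((-15*(1 - 15*(-2)) + 1)*(-95))*(1/149) = 9/8 + ((-15*(1 + 30) + 1)*(-95))*(1/149) = 9/8 + ((-15*31 + 1)*(-95))*(1/149) = 9/8 + ((-465 + 1)*(-95))*(1/149) = 9/8 - 464*(-95)*(1/149) = 9/8 + 44080*(1/149) = 9/8 + 44080/149 = 353981/1192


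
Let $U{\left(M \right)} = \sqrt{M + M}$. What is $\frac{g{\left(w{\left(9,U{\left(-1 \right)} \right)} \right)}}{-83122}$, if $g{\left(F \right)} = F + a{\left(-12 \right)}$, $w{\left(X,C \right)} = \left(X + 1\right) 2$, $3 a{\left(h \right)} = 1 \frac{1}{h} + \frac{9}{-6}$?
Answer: $- \frac{701}{2992392} \approx -0.00023426$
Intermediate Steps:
$a{\left(h \right)} = - \frac{1}{2} + \frac{1}{3 h}$ ($a{\left(h \right)} = \frac{1 \frac{1}{h} + \frac{9}{-6}}{3} = \frac{\frac{1}{h} + 9 \left(- \frac{1}{6}\right)}{3} = \frac{\frac{1}{h} - \frac{3}{2}}{3} = \frac{- \frac{3}{2} + \frac{1}{h}}{3} = - \frac{1}{2} + \frac{1}{3 h}$)
$U{\left(M \right)} = \sqrt{2} \sqrt{M}$ ($U{\left(M \right)} = \sqrt{2 M} = \sqrt{2} \sqrt{M}$)
$w{\left(X,C \right)} = 2 + 2 X$ ($w{\left(X,C \right)} = \left(1 + X\right) 2 = 2 + 2 X$)
$g{\left(F \right)} = - \frac{19}{36} + F$ ($g{\left(F \right)} = F + \frac{2 - -36}{6 \left(-12\right)} = F + \frac{1}{6} \left(- \frac{1}{12}\right) \left(2 + 36\right) = F + \frac{1}{6} \left(- \frac{1}{12}\right) 38 = F - \frac{19}{36} = - \frac{19}{36} + F$)
$\frac{g{\left(w{\left(9,U{\left(-1 \right)} \right)} \right)}}{-83122} = \frac{- \frac{19}{36} + \left(2 + 2 \cdot 9\right)}{-83122} = \left(- \frac{19}{36} + \left(2 + 18\right)\right) \left(- \frac{1}{83122}\right) = \left(- \frac{19}{36} + 20\right) \left(- \frac{1}{83122}\right) = \frac{701}{36} \left(- \frac{1}{83122}\right) = - \frac{701}{2992392}$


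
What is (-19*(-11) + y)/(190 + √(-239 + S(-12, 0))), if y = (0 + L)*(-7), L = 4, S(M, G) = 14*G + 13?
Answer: 17195/18163 - 181*I*√226/36326 ≈ 0.9467 - 0.074906*I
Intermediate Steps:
S(M, G) = 13 + 14*G
y = -28 (y = (0 + 4)*(-7) = 4*(-7) = -28)
(-19*(-11) + y)/(190 + √(-239 + S(-12, 0))) = (-19*(-11) - 28)/(190 + √(-239 + (13 + 14*0))) = (209 - 28)/(190 + √(-239 + (13 + 0))) = 181/(190 + √(-239 + 13)) = 181/(190 + √(-226)) = 181/(190 + I*√226)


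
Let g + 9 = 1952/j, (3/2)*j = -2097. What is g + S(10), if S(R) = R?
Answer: -277/699 ≈ -0.39628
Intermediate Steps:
j = -1398 (j = (⅔)*(-2097) = -1398)
g = -7267/699 (g = -9 + 1952/(-1398) = -9 + 1952*(-1/1398) = -9 - 976/699 = -7267/699 ≈ -10.396)
g + S(10) = -7267/699 + 10 = -277/699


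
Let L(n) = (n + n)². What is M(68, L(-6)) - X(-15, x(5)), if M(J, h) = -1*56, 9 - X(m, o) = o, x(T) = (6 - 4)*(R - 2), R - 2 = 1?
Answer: -63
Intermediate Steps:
R = 3 (R = 2 + 1 = 3)
L(n) = 4*n² (L(n) = (2*n)² = 4*n²)
x(T) = 2 (x(T) = (6 - 4)*(3 - 2) = 2*1 = 2)
X(m, o) = 9 - o
M(J, h) = -56
M(68, L(-6)) - X(-15, x(5)) = -56 - (9 - 1*2) = -56 - (9 - 2) = -56 - 1*7 = -56 - 7 = -63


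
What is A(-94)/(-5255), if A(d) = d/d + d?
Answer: 93/5255 ≈ 0.017697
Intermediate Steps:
A(d) = 1 + d
A(-94)/(-5255) = (1 - 94)/(-5255) = -93*(-1/5255) = 93/5255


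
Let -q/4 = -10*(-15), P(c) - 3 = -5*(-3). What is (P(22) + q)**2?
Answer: 338724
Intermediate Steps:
P(c) = 18 (P(c) = 3 - 5*(-3) = 3 + 15 = 18)
q = -600 (q = -(-40)*(-15) = -4*150 = -600)
(P(22) + q)**2 = (18 - 600)**2 = (-582)**2 = 338724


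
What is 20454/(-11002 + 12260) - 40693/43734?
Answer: 11396533/743478 ≈ 15.329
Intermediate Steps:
20454/(-11002 + 12260) - 40693/43734 = 20454/1258 - 40693*1/43734 = 20454*(1/1258) - 40693/43734 = 10227/629 - 40693/43734 = 11396533/743478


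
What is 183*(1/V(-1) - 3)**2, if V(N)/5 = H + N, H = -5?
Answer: 505141/300 ≈ 1683.8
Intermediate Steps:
V(N) = -25 + 5*N (V(N) = 5*(-5 + N) = -25 + 5*N)
183*(1/V(-1) - 3)**2 = 183*(1/(-25 + 5*(-1)) - 3)**2 = 183*(1/(-25 - 5) - 3)**2 = 183*(1/(-30) - 3)**2 = 183*(-1/30 - 3)**2 = 183*(-91/30)**2 = 183*(8281/900) = 505141/300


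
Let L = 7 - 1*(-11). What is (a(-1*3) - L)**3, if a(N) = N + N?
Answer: -13824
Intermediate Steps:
L = 18 (L = 7 + 11 = 18)
a(N) = 2*N
(a(-1*3) - L)**3 = (2*(-1*3) - 1*18)**3 = (2*(-3) - 18)**3 = (-6 - 18)**3 = (-24)**3 = -13824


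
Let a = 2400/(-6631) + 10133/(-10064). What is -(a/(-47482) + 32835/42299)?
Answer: -104047537986701857/134032080810001312 ≈ -0.77629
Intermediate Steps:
a = -91345523/66734384 (a = 2400*(-1/6631) + 10133*(-1/10064) = -2400/6631 - 10133/10064 = -91345523/66734384 ≈ -1.3688)
-(a/(-47482) + 32835/42299) = -(-91345523/66734384/(-47482) + 32835/42299) = -(-91345523/66734384*(-1/47482) + 32835*(1/42299)) = -(91345523/3168682021088 + 32835/42299) = -1*104047537986701857/134032080810001312 = -104047537986701857/134032080810001312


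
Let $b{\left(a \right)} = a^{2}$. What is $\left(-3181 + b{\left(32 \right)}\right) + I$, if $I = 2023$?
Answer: $-134$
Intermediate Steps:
$\left(-3181 + b{\left(32 \right)}\right) + I = \left(-3181 + 32^{2}\right) + 2023 = \left(-3181 + 1024\right) + 2023 = -2157 + 2023 = -134$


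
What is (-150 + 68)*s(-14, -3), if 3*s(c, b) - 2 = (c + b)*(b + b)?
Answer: -8528/3 ≈ -2842.7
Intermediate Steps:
s(c, b) = 2/3 + 2*b*(b + c)/3 (s(c, b) = 2/3 + ((c + b)*(b + b))/3 = 2/3 + ((b + c)*(2*b))/3 = 2/3 + (2*b*(b + c))/3 = 2/3 + 2*b*(b + c)/3)
(-150 + 68)*s(-14, -3) = (-150 + 68)*(2/3 + (2/3)*(-3)**2 + (2/3)*(-3)*(-14)) = -82*(2/3 + (2/3)*9 + 28) = -82*(2/3 + 6 + 28) = -82*104/3 = -8528/3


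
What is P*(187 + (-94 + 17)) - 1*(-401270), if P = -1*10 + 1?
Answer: 400280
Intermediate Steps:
P = -9 (P = -10 + 1 = -9)
P*(187 + (-94 + 17)) - 1*(-401270) = -9*(187 + (-94 + 17)) - 1*(-401270) = -9*(187 - 77) + 401270 = -9*110 + 401270 = -990 + 401270 = 400280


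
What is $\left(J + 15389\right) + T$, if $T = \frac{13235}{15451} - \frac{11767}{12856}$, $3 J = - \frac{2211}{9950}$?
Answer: $\frac{15207652972485689}{988224328600} \approx 15389.0$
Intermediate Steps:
$J = - \frac{737}{9950}$ ($J = \frac{\left(-2211\right) \frac{1}{9950}}{3} = \frac{1}{3} \left(- \frac{2211}{9950}\right) = - \frac{737}{9950} \approx -0.07407$)
$T = - \frac{11662757}{198638056}$ ($T = 13235 \cdot \frac{1}{15451} - \frac{11767}{12856} = \frac{13235}{15451} - \frac{11767}{12856} = - \frac{11662757}{198638056} \approx -0.058714$)
$\left(J + 15389\right) + T = \left(- \frac{737}{9950} + 15389\right) - \frac{11662757}{198638056} = \frac{153119813}{9950} - \frac{11662757}{198638056} = \frac{15207652972485689}{988224328600}$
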